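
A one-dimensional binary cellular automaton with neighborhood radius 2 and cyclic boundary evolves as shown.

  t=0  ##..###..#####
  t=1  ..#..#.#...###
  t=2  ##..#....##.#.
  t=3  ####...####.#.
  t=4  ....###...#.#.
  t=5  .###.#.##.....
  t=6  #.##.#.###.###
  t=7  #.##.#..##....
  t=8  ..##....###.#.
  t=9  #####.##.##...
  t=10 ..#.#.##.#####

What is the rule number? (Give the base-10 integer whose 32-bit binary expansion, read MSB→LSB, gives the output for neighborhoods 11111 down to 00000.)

2741399627

  nb #####: next=#  (t=0,i=11, bit31=1)
  nb ####.: next=.  (t=0,i=0, bit30=0)
  nb ###.#: next=#  (t=3,i=10, bit29=1)
  nb ###..: next=.  (t=0,i=1, bit28=0)
  nb ##.##: next=.  (t=6,i=1, bit27=0)
  nb ##.#.: next=.  (t=2,i=11, bit26=0)
  nb ##..#: next=#  (t=0,i=2, bit25=1)
  nb ##...: next=#  (t=3,i=4, bit24=1)
  nb #.###: next=.  (t=3,i=0, bit23=0)
  nb #.##.: next=#  (t=2,i=0, bit22=1)
  nb #.#.#: next=#  (t=2,i=12, bit21=1)
  nb #.#..: next=.  (t=1,i=7, bit20=0)
  nb #..##: next=.  (t=0,i=3, bit19=0)
  nb #..#.: next=#  (t=1,i=1, bit18=1)
  nb #...#: next=#  (t=1,i=9, bit17=1)
  nb #....: next=.  (t=2,i=6, bit16=0)
  nb .####: next=.  (t=0,i=10, bit15=0)
  nb .###.: next=#  (t=0,i=5, bit14=1)
  nb .##.#: next=#  (t=2,i=10, bit13=1)
  nb .##..: next=#  (t=2,i=1, bit12=1)
  nb .#.##: next=.  (t=2,i=13, bit11=0)
  nb .#.#.: next=.  (t=1,i=6, bit10=0)
  nb .#..#: next=.  (t=1,i=3, bit9=0)
  nb .#...: next=.  (t=1,i=8, bit8=0)
  nb ..###: next=.  (t=0,i=4, bit7=0)
  nb ..##.: next=#  (t=2,i=9, bit6=1)
  nb ..#.#: next=.  (t=1,i=5, bit5=0)
  nb ..#..: next=.  (t=1,i=2, bit4=0)
  nb ...##: next=#  (t=1,i=10, bit3=1)
  nb ...#.: next=.  (t=4,i=9, bit2=0)
  nb ....#: next=#  (t=2,i=7, bit1=1)
  nb .....: next=#  (t=4,i=1, bit0=1)
  bits 10100011011001100111000001001011 = 2741399627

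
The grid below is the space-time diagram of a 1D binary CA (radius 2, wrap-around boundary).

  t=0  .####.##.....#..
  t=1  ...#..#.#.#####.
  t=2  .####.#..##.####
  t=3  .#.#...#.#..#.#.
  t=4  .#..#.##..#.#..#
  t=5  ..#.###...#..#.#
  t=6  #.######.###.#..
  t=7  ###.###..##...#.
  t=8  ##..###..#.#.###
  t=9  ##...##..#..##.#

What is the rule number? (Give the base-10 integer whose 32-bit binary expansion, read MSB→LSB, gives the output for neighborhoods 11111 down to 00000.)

3519040375

  ##### -> #   bit 31 = 1  t=1,i=12
  ####. -> #   bit 30 = 1  t=0,i=3
  ###.# -> .   bit 29 = 0  t=0,i=4
  ###.. -> #   bit 28 = 1  t=1,i=14
  ##.## -> .   bit 27 = 0  t=0,i=5
  ##.#. -> .   bit 26 = 0  t=2,i=5
  ##..# -> .   bit 25 = 0  t=4,i=8
  ##... -> #   bit 24 = 1  t=0,i=8
  #.### -> #   bit 23 = 1  t=1,i=10
  #.##. -> #   bit 22 = 1  t=0,i=6
  #.#.# -> .   bit 21 = 0  t=1,i=8
  #.#.. -> .   bit 20 = 0  t=2,i=6
  #..## -> .   bit 19 = 0  t=2,i=8
  #..#. -> .   bit 18 = 0  t=1,i=5
  #...# -> .   bit 17 = 0  t=0,i=15
  #.... -> .   bit 16 = 0  t=0,i=9
  .#### -> .   bit 15 = 0  t=0,i=2
  .###. -> #   bit 14 = 1  t=5,i=5
  .##.# -> .   bit 13 = 0  t=2,i=10
  .##.. -> .   bit 12 = 0  t=0,i=7
  .#.## -> #   bit 11 = 1  t=1,i=9
  .#.#. -> .   bit 10 = 0  t=1,i=7
  .#..# -> #   bit 9 = 1  t=1,i=4
  .#... -> #   bit 8 = 1  t=0,i=14
  ..### -> .   bit 7 = 0  t=0,i=1
  ..##. -> #   bit 6 = 1  t=2,i=9
  ..#.# -> #   bit 5 = 1  t=1,i=6
  ..#.. -> #   bit 4 = 1  t=0,i=13
  ...## -> .   bit 3 = 0  t=0,i=0
  ...#. -> #   bit 2 = 1  t=0,i=12
  ....# -> #   bit 1 = 1  t=0,i=11
  ..... -> #   bit 0 = 1  t=0,i=10
  bits 11010001110000000100101101110111 = 3519040375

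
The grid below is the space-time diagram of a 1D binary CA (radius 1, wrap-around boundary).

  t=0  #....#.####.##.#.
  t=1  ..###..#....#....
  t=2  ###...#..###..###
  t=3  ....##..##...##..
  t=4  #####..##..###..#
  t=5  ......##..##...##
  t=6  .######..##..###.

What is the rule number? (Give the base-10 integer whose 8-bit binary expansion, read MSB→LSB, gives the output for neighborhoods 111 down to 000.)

11

  nb ###: next=.  (t=0,i=8, bit7=0)
  nb ##.: next=.  (t=0,i=10, bit6=0)
  nb #.#: next=.  (t=0,i=6, bit5=0)
  nb #..: next=.  (t=0,i=1, bit4=0)
  nb .##: next=#  (t=0,i=7, bit3=1)
  nb .#.: next=.  (t=0,i=0, bit2=0)
  nb ..#: next=#  (t=0,i=4, bit1=1)
  nb ...: next=#  (t=0,i=2, bit0=1)
  bits 00001011 = 11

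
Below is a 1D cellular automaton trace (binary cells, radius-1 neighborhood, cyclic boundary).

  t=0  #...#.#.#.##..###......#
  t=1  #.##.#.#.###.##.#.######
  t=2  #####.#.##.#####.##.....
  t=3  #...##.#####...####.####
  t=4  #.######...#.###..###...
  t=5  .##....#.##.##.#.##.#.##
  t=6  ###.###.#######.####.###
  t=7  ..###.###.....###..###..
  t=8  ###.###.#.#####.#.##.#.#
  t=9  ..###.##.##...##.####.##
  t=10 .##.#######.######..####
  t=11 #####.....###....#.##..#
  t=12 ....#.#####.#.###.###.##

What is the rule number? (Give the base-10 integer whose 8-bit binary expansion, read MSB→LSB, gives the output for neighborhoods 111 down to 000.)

  ###|.  b7=0 t=0,i=15
  ##.|#  b6=1 t=0,i=0
  #.#|#  b5=1 t=0,i=5
  #..|.  b4=0 t=0,i=1
  .##|#  b3=1 t=0,i=10
  .#.|.  b2=0 t=0,i=4
  ..#|#  b1=1 t=0,i=3
  ...|#  b0=1 t=0,i=2
  bits 01101011 = 107

107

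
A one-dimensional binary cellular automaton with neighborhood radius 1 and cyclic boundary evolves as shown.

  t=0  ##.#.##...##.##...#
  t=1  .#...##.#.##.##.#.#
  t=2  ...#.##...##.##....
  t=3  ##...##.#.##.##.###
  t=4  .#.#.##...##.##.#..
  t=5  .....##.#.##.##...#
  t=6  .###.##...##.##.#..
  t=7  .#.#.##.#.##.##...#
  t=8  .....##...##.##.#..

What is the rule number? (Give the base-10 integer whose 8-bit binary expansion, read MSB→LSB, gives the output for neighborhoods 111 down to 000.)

73

  [7] ### => .  t=0,i=0
  [6] ##. => #  t=0,i=1
  [5] #.# => .  t=0,i=2
  [4] #.. => .  t=0,i=7
  [3] .## => #  t=0,i=5
  [2] .#. => .  t=0,i=3
  [1] ..# => .  t=0,i=9
  [0] ... => #  t=0,i=8
  bits 01001001 = 73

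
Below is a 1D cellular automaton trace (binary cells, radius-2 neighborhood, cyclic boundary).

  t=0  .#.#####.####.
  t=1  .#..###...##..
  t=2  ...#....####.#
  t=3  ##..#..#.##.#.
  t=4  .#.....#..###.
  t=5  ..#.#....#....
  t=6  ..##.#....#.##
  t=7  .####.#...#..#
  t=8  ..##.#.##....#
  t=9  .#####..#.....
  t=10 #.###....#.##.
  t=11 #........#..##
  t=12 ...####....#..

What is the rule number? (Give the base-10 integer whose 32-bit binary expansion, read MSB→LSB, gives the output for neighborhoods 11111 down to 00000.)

  ##### -> #   bit 31 = 1  t=0,i=5
  ####. -> #   bit 30 = 1  t=0,i=6
  ###.# -> .   bit 29 = 0  t=0,i=7
  ###.. -> .   bit 28 = 0  t=0,i=12
  ##.## -> .   bit 27 = 0  t=0,i=8
  ##.#. -> #   bit 26 = 1  t=2,i=12
  ##..# -> .   bit 25 = 0  t=0,i=13
  ##... -> .   bit 24 = 0  t=1,i=7
  #.### -> .   bit 23 = 0  t=0,i=3
  #.##. -> .   bit 22 = 0  t=3,i=0
  #.#.# -> #   bit 21 = 1  t=3,i=12
  #.#.. -> .   bit 20 = 0  t=2,i=13
  #..## -> #   bit 19 = 1  t=1,i=3
  #..#. -> .   bit 18 = 0  t=0,i=0
  #...# -> #   bit 17 = 1  t=1,i=8
  #.... -> .   bit 16 = 0  t=2,i=5
  .#### -> #   bit 15 = 1  t=0,i=4
  .###. -> .   bit 14 = 0  t=1,i=5
  .##.# -> #   bit 13 = 1  t=3,i=10
  .##.. -> #   bit 12 = 1  t=1,i=11
  .#.## -> .   bit 11 = 0  t=0,i=2
  .#.#. -> #   bit 10 = 1  t=5,i=3
  .#..# -> .   bit 9 = 0  t=1,i=2
  .#... -> #   bit 8 = 1  t=2,i=0
  ..### -> .   bit 7 = 0  t=1,i=4
  ..##. -> #   bit 6 = 1  t=1,i=10
  ..#.# -> #   bit 5 = 1  t=0,i=1
  ..#.. -> .   bit 4 = 0  t=1,i=1
  ...## -> #   bit 3 = 1  t=1,i=9
  ...#. -> .   bit 2 = 0  t=1,i=0
  ....# -> .   bit 1 = 0  t=2,i=6
  ..... -> #   bit 0 = 1  t=4,i=4
  bits 11000100001010101011010101101001 = 3291133289

3291133289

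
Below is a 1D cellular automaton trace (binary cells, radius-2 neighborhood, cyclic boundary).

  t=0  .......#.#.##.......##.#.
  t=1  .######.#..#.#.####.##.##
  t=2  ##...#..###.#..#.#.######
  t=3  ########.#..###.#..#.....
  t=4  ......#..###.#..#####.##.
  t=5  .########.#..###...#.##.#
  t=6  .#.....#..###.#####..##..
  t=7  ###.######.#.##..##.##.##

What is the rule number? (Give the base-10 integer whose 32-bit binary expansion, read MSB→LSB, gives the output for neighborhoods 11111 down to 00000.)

1507747671

  nb #####: next=.  (t=1,i=3, bit31=0)
  nb ####.: next=#  (t=1,i=5, bit30=1)
  nb ###.#: next=.  (t=1,i=6, bit29=0)
  nb ###..: next=#  (t=2,i=1, bit28=1)
  nb ##.##: next=#  (t=1,i=0, bit27=1)
  nb ##.#.: next=.  (t=0,i=22, bit26=0)
  nb ##..#: next=.  (t=6,i=19, bit25=0)
  nb ##...: next=#  (t=0,i=13, bit24=1)
  nb #.###: next=#  (t=1,i=1, bit23=1)
  nb #.##.: next=#  (t=0,i=11, bit22=1)
  nb #.#.#: next=.  (t=0,i=9, bit21=0)
  nb #.#..: next=#  (t=0,i=23, bit20=1)
  nb #..##: next=#  (t=2,i=7, bit19=1)
  nb #..#.: next=#  (t=1,i=10, bit18=1)
  nb #...#: next=#  (t=2,i=3, bit17=1)
  nb #....: next=.  (t=0,i=0, bit16=0)
  nb .####: next=.  (t=1,i=2, bit15=0)
  nb .###.: next=#  (t=2,i=9, bit14=1)
  nb .##.#: next=#  (t=0,i=21, bit13=1)
  nb .##..: next=.  (t=0,i=12, bit12=0)
  nb .#.##: next=.  (t=0,i=10, bit11=0)
  nb .#.#.: next=#  (t=0,i=8, bit10=1)
  nb .#..#: next=#  (t=1,i=9, bit9=1)
  nb .#...: next=#  (t=0,i=24, bit8=1)
  nb ..###: next=.  (t=2,i=8, bit7=0)
  nb ..##.: next=#  (t=0,i=20, bit6=1)
  nb ..#.#: next=.  (t=0,i=7, bit5=0)
  nb ..#..: next=#  (t=2,i=5, bit4=1)
  nb ...##: next=.  (t=0,i=19, bit3=0)
  nb ...#.: next=#  (t=0,i=6, bit2=1)
  nb ....#: next=#  (t=0,i=5, bit1=1)
  nb .....: next=#  (t=0,i=1, bit0=1)
  bits 01011001110111100110011101010111 = 1507747671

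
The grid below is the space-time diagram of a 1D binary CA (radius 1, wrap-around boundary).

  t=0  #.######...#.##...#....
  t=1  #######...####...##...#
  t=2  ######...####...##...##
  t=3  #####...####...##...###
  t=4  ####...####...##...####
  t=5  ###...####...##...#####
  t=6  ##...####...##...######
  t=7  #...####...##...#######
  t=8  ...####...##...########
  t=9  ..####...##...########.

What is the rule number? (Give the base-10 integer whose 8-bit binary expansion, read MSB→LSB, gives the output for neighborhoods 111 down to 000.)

  ###|#  b7=1 t=0,i=3
  ##.|.  b6=0 t=0,i=7
  #.#|#  b5=1 t=0,i=1
  #..|.  b4=0 t=0,i=8
  .##|#  b3=1 t=0,i=2
  .#.|#  b2=1 t=0,i=0
  ..#|#  b1=1 t=0,i=10
  ...|.  b0=0 t=0,i=9
  bits 10101110 = 174

174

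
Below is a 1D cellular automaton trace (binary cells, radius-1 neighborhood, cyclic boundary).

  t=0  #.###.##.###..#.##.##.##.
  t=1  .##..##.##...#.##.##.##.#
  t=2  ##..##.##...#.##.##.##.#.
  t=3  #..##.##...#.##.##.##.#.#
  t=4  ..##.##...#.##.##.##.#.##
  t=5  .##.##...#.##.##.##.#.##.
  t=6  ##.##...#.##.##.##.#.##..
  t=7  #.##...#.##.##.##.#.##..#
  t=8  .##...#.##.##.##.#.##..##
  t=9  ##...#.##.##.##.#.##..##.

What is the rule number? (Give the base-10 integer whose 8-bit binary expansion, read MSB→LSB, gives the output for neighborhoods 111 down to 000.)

  ###|.  b7=0 t=0,i=3
  ##.|.  b6=0 t=0,i=4
  #.#|#  b5=1 t=0,i=1
  #..|.  b4=0 t=0,i=12
  .##|#  b3=1 t=0,i=2
  .#.|.  b2=0 t=0,i=0
  ..#|#  b1=1 t=0,i=13
  ...|.  b0=0 t=1,i=11
  bits 00101010 = 42

42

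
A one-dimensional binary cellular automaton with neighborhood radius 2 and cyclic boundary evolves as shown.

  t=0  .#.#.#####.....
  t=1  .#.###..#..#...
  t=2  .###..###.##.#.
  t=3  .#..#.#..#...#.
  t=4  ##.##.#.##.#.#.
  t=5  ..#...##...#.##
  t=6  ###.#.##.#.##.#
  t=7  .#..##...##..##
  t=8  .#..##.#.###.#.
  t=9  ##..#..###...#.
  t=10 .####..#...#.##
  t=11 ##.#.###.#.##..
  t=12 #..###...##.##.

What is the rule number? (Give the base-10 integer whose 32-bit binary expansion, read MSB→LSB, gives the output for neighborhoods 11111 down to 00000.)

  #####|.  b31=0 t=0,i=7
  ####.|#  b30=1 t=0,i=8
  ###.#|.  b29=0 t=2,i=8
  ###..|.  b28=0 t=0,i=9
  ##.##|#  b27=1 t=2,i=9
  ##.#.|.  b26=0 t=2,i=12
  ##..#|#  b25=1 t=1,i=6
  ##...|.  b24=0 t=0,i=10
  #.###|#  b23=1 t=0,i=5
  #.##.|.  b22=0 t=2,i=10
  #.#.#|#  b21=1 t=0,i=3
  #.#..|#  b20=1 t=2,i=13
  #..##|.  b19=0 t=2,i=0
  #..#.|#  b18=1 t=1,i=7
  #...#|#  b17=1 t=3,i=11
  #....|#  b16=1 t=0,i=11
  .####|.  b15=0 t=0,i=6
  .###.|.  b14=0 t=1,i=4
  .##.#|.  b13=0 t=2,i=11
  .##..|#  b12=1 t=5,i=7
  .#.##|#  b11=1 t=0,i=4
  .#.#.|.  b10=0 t=0,i=2
  .#..#|.  b9=0 t=1,i=9
  .#...|.  b8=0 t=1,i=12
  ..###|#  b7=1 t=2,i=1
  ..##.|#  b6=1 t=5,i=6
  ..#.#|#  b5=1 t=0,i=1
  ..#..|#  b4=1 t=1,i=8
  ...##|.  b3=0 t=5,i=5
  ...#.|.  b2=0 t=0,i=0
  ....#|.  b1=0 t=0,i=14
  .....|.  b0=0 t=0,i=12
  bits 01001010101101110001100011110000 = 1253513456

1253513456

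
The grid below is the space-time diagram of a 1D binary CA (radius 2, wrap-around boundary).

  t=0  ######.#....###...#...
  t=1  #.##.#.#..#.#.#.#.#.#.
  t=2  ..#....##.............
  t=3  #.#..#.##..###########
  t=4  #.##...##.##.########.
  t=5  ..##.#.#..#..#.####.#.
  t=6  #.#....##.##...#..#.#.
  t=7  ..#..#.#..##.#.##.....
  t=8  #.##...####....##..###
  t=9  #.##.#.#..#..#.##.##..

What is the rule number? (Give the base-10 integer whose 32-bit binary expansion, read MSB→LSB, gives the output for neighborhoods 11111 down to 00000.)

2967081683

  [31] ##### => #  t=0,i=2
  [30] ####. => .  t=0,i=4
  [29] ###.# => #  t=0,i=5
  [28] ###.. => #  t=0,i=14
  [27] ##.## => .  t=4,i=9
  [26] ##.#. => .  t=0,i=6
  [25] ##..# => .  t=3,i=9
  [24] ##... => .  t=0,i=15
  [23] #.### => #  t=4,i=13
  [22] #.##. => #  t=1,i=2
  [21] #.#.# => .  t=1,i=0
  [20] #.#.. => #  t=0,i=7
  [19] #..## => #  t=3,i=10
  [18] #..#. => .  t=1,i=9
  [17] #...# => #  t=0,i=16
  [16] #.... => .  t=0,i=9
  [15] .#### => .  t=0,i=1
  [14] .###. => .  t=0,i=13
  [13] .##.# => .  t=1,i=3
  [12] .##.. => #  t=2,i=8
  [11] .#.## => .  t=1,i=1
  [10] .#.#. => .  t=1,i=6
  [9] .#..# => #  t=1,i=8
  [8] .#... => .  t=0,i=8
  [7] ..### => #  t=0,i=0
  [6] ..##. => #  t=2,i=7
  [5] ..#.# => .  t=1,i=10
  [4] ..#.. => #  t=0,i=18
  [3] ...## => .  t=0,i=11
  [2] ...#. => .  t=0,i=17
  [1] ....# => #  t=0,i=10
  [0] ..... => #  t=2,i=11
  bits 10110000110110100001001011010011 = 2967081683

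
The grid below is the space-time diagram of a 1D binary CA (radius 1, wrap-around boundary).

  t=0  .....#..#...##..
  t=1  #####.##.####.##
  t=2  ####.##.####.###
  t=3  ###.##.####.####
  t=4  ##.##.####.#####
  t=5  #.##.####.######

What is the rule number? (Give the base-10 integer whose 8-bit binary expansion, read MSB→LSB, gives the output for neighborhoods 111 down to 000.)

  ###|#  b7=1 t=1,i=0
  ##.|.  b6=0 t=0,i=13
  #.#|#  b5=1 t=1,i=5
  #..|#  b4=1 t=0,i=6
  .##|#  b3=1 t=0,i=12
  .#.|.  b2=0 t=0,i=5
  ..#|#  b1=1 t=0,i=4
  ...|#  b0=1 t=0,i=0
  bits 10111011 = 187

187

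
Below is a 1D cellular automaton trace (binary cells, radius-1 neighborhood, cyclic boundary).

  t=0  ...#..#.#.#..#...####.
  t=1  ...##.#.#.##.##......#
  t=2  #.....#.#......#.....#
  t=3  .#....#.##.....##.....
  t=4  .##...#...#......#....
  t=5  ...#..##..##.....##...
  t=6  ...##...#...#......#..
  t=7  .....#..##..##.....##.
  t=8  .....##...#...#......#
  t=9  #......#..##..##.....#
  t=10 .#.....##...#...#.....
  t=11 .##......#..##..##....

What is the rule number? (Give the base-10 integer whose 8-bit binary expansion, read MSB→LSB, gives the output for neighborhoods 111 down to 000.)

20

  nb ###: next=.  (t=0,i=18, bit7=0)
  nb ##.: next=.  (t=0,i=20, bit6=0)
  nb #.#: next=.  (t=0,i=7, bit5=0)
  nb #..: next=#  (t=0,i=4, bit4=1)
  nb .##: next=.  (t=0,i=17, bit3=0)
  nb .#.: next=#  (t=0,i=3, bit2=1)
  nb ..#: next=.  (t=0,i=2, bit1=0)
  nb ...: next=.  (t=0,i=0, bit0=0)
  bits 00010100 = 20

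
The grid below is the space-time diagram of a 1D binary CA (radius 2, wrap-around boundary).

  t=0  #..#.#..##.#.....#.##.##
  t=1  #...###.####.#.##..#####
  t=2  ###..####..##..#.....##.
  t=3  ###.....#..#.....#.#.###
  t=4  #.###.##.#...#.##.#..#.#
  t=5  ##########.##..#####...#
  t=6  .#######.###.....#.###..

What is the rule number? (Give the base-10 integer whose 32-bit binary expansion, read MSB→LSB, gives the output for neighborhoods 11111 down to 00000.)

3184748102

  #####|#  b31=1 t=1,i=21
  ####.|.  b30=0 t=1,i=10
  ###.#|#  b29=1 t=1,i=6
  ###..|#  b28=1 t=0,i=0
  ##.##|#  b27=1 t=0,i=21
  ##.#.|#  b26=1 t=0,i=10
  ##..#|.  b25=0 t=0,i=1
  ##...|#  b24=1 t=1,i=1
  #.###|#  b23=1 t=0,i=22
  #.##.|#  b22=1 t=0,i=19
  #.#.#|.  b21=0 t=1,i=13
  #.#..|#  b20=1 t=0,i=5
  #..##|.  b19=0 t=0,i=7
  #..#.|.  b18=0 t=0,i=2
  #...#|#  b17=1 t=1,i=2
  #....|#  b16=1 t=0,i=13
  .####|.  b15=0 t=1,i=9
  .###.|#  b14=1 t=0,i=23
  .##.#|#  b13=1 t=0,i=9
  .##..|.  b12=0 t=1,i=16
  .#.##|.  b11=0 t=0,i=18
  .#.#.|#  b10=1 t=0,i=4
  .#..#|#  b9=1 t=0,i=6
  .#...|.  b8=0 t=0,i=12
  ..###|.  b7=0 t=1,i=4
  ..##.|#  b6=1 t=0,i=8
  ..#.#|.  b5=0 t=0,i=3
  ..#..|.  b4=0 t=2,i=15
  ...##|.  b3=0 t=1,i=3
  ...#.|#  b2=1 t=0,i=16
  ....#|#  b1=1 t=0,i=15
  .....|.  b0=0 t=0,i=14
  bits 10111101110100110110011001000110 = 3184748102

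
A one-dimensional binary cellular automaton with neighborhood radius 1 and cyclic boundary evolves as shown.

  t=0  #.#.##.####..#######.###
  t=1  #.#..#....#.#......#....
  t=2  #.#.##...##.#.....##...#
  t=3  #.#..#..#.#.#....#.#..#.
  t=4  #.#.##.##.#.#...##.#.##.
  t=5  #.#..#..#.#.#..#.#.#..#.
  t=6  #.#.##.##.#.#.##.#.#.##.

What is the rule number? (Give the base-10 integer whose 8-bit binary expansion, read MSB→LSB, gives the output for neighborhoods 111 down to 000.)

  ###|.  b7=0 t=0,i=8
  ##.|#  b6=1 t=0,i=0
  #.#|.  b5=0 t=0,i=1
  #..|.  b4=0 t=0,i=11
  .##|.  b3=0 t=0,i=4
  .#.|#  b2=1 t=0,i=2
  ..#|#  b1=1 t=0,i=12
  ...|.  b0=0 t=1,i=7
  bits 01000110 = 70

70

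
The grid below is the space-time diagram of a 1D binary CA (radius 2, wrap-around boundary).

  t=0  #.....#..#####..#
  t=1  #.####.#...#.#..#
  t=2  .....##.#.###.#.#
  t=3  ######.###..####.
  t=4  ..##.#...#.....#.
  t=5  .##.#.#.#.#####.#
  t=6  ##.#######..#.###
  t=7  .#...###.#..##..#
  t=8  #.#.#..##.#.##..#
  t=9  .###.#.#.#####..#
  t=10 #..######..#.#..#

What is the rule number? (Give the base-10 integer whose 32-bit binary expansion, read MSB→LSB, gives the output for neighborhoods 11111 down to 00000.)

  [31] ##### => #  t=0,i=11
  [30] ####. => .  t=0,i=12
  [29] ###.# => #  t=1,i=5
  [28] ###.. => #  t=0,i=13
  [27] ##.## => .  t=1,i=1
  [26] ##.#. => #  t=1,i=6
  [25] ##..# => .  t=0,i=14
  [24] ##... => .  t=0,i=1
  [23] #.### => .  t=1,i=2
  [22] #.##. => #  t=5,i=1
  [21] #.#.# => #  t=2,i=8
  [20] #.#.. => .  t=1,i=7
  [19] #..## => .  t=0,i=8
  [18] #..#. => .  t=6,i=11
  [17] #...# => .  t=1,i=9
  [16] #.... => #  t=0,i=2
  [15] .#### => .  t=0,i=10
  [14] .###. => .  t=2,i=11
  [13] .##.# => .  t=1,i=0
  [12] .##.. => #  t=0,i=0
  [11] .#.## => #  t=2,i=9
  [10] .#.#. => #  t=1,i=12
  [9] .#..# => #  t=0,i=7
  [8] .#... => #  t=1,i=8
  [7] ..### => .  t=0,i=9
  [6] ..##. => #  t=0,i=16
  [5] ..#.# => #  t=1,i=11
  [4] ..#.. => .  t=0,i=6
  [3] ...## => #  t=2,i=4
  [2] ...#. => #  t=0,i=5
  [1] ....# => #  t=0,i=4
  [0] ..... => #  t=0,i=3
  bits 10110100011000010001111101101111 = 3026263919

3026263919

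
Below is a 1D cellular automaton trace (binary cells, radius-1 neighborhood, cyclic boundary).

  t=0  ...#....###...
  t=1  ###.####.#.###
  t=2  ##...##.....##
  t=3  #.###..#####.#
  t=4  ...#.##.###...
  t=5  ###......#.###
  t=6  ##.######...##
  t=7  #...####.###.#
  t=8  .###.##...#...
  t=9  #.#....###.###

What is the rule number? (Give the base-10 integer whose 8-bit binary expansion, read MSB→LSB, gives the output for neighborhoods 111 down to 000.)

147

  ###|#  b7=1 t=0,i=9
  ##.|.  b6=0 t=0,i=10
  #.#|.  b5=0 t=1,i=3
  #..|#  b4=1 t=0,i=4
  .##|.  b3=0 t=0,i=8
  .#.|.  b2=0 t=0,i=3
  ..#|#  b1=1 t=0,i=2
  ...|#  b0=1 t=0,i=0
  bits 10010011 = 147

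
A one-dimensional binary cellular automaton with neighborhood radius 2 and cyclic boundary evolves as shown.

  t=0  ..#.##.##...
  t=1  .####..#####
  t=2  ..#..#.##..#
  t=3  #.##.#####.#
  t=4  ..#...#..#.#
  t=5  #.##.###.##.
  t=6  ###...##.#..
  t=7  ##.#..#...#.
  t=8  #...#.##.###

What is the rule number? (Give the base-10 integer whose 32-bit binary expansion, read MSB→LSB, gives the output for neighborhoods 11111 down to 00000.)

593616885

  [31] ##### => .  t=1,i=9
  [30] ####. => .  t=1,i=3
  [29] ###.# => #  t=1,i=11
  [28] ###.. => .  t=1,i=4
  [27] ##.## => .  t=0,i=6
  [26] ##.#. => .  t=5,i=11
  [25] ##..# => #  t=1,i=5
  [24] ##... => #  t=0,i=9
  [23] #.### => .  t=1,i=1
  [22] #.##. => #  t=0,i=4
  [21] #.#.# => #  t=5,i=0
  [20] #.#.. => .  t=4,i=11
  [19] #..## => .  t=1,i=6
  [18] #..#. => .  t=2,i=1
  [17] #...# => .  t=4,i=4
  [16] #.... => #  t=0,i=10
  [15] .#### => #  t=1,i=2
  [14] .###. => #  t=5,i=6
  [13] .##.# => .  t=0,i=5
  [12] .##.. => #  t=0,i=8
  [11] .#.## => #  t=0,i=3
  [10] .#.#. => #  t=4,i=10
  [9] .#..# => #  t=2,i=0
  [8] .#... => #  t=4,i=3
  [7] ..### => #  t=1,i=7
  [6] ..##. => #  t=6,i=6
  [5] ..#.# => #  t=0,i=2
  [4] ..#.. => #  t=2,i=2
  [3] ...## => .  t=6,i=5
  [2] ...#. => #  t=0,i=1
  [1] ....# => .  t=0,i=0
  [0] ..... => #  t=0,i=11
  bits 00100011011000011101111111110101 = 593616885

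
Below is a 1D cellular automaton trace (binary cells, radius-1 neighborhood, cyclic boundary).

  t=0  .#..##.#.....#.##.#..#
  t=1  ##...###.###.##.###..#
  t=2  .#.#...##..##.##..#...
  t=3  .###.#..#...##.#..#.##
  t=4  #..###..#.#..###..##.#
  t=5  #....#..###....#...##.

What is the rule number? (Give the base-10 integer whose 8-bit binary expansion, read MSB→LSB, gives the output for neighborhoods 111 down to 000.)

  nb ###: next=.  (t=1,i=0, bit7=0)
  nb ##.: next=#  (t=0,i=5, bit6=1)
  nb #.#: next=#  (t=0,i=0, bit5=1)
  nb #..: next=.  (t=0,i=2, bit4=0)
  nb .##: next=.  (t=0,i=4, bit3=0)
  nb .#.: next=#  (t=0,i=1, bit2=1)
  nb ..#: next=.  (t=0,i=3, bit1=0)
  nb ...: next=#  (t=0,i=9, bit0=1)
  bits 01100101 = 101

101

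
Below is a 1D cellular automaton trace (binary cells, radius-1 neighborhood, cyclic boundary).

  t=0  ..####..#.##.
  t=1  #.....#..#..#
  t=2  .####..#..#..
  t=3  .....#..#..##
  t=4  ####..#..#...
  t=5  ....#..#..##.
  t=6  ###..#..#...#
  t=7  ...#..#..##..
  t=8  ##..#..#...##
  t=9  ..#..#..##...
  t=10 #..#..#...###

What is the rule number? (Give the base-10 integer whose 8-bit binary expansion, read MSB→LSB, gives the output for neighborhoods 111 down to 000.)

  ###|.  b7=0 t=0,i=3
  ##.|.  b6=0 t=0,i=5
  #.#|#  b5=1 t=0,i=9
  #..|#  b4=1 t=0,i=6
  .##|.  b3=0 t=0,i=2
  .#.|.  b2=0 t=0,i=8
  ..#|.  b1=0 t=0,i=1
  ...|#  b0=1 t=0,i=0
  bits 00110001 = 49

49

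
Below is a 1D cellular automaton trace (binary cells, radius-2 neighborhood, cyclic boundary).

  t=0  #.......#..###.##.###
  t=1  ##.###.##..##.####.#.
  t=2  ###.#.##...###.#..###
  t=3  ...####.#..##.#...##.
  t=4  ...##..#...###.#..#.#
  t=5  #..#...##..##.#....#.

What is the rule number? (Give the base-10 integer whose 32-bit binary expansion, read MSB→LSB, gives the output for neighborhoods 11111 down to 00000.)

492891605

  [31] ##### => .  t=2,i=0
  [30] ####. => .  t=0,i=20
  [29] ###.# => .  t=0,i=13
  [28] ###.. => #  t=0,i=0
  [27] ##.## => #  t=0,i=14
  [26] ##.#. => #  t=1,i=18
  [25] ##..# => .  t=1,i=9
  [24] ##... => #  t=0,i=1
  [23] #.### => .  t=0,i=18
  [22] #.##. => #  t=0,i=15
  [21] #.#.# => #  t=1,i=19
  [20] #.#.. => .  t=2,i=15
  [19] #..## => .  t=0,i=10
  [18] #..#. => .  t=4,i=6
  [17] #...# => .  t=2,i=9
  [16] #.... => .  t=0,i=2
  [15] .#### => #  t=0,i=19
  [14] .###. => #  t=0,i=12
  [13] .##.# => #  t=0,i=16
  [12] .##.. => .  t=1,i=8
  [11] .#.## => #  t=1,i=20
  [10] .#.#. => #  t=4,i=19
  [9] .#..# => .  t=0,i=9
  [8] .#... => #  t=3,i=15
  [7] ..### => #  t=0,i=11
  [6] ..##. => #  t=1,i=11
  [5] ..#.# => .  t=4,i=18
  [4] ..#.. => #  t=0,i=8
  [3] ...## => .  t=2,i=10
  [2] ...#. => #  t=0,i=7
  [1] ....# => .  t=0,i=6
  [0] ..... => #  t=0,i=3
  bits 00011101011000001110110111010101 = 492891605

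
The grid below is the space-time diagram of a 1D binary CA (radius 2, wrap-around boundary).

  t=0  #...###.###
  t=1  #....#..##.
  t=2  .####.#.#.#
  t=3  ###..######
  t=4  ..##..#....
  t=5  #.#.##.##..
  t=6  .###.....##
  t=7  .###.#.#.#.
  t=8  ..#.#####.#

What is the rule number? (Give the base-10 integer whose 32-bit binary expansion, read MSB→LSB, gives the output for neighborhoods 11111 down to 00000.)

379965254

  [31] ##### => .  t=3,i=0
  [30] ####. => .  t=0,i=10
  [29] ###.# => .  t=0,i=6
  [28] ###.. => #  t=0,i=0
  [27] ##.## => .  t=0,i=7
  [26] ##.#. => #  t=1,i=10
  [25] ##..# => #  t=3,i=3
  [24] ##... => .  t=0,i=1
  [23] #.### => #  t=0,i=8
  [22] #.##. => .  t=5,i=4
  [21] #.#.# => #  t=2,i=6
  [20] #.#.. => .  t=1,i=0
  [19] #..## => .  t=1,i=7
  [18] #..#. => #  t=4,i=5
  [17] #...# => .  t=0,i=2
  [16] #.... => #  t=1,i=2
  [15] .#### => #  t=0,i=9
  [14] .###. => #  t=0,i=5
  [13] .##.# => .  t=1,i=9
  [12] .##.. => .  t=4,i=3
  [11] .#.## => #  t=2,i=0
  [10] .#.#. => #  t=2,i=7
  [9] .#..# => #  t=1,i=6
  [8] .#... => #  t=1,i=1
  [7] ..### => .  t=0,i=4
  [6] ..##. => #  t=1,i=8
  [5] ..#.# => .  t=5,i=0
  [4] ..#.. => .  t=1,i=5
  [3] ...## => .  t=0,i=3
  [2] ...#. => #  t=1,i=4
  [1] ....# => #  t=1,i=3
  [0] ..... => .  t=4,i=9
  bits 00010110101001011100111101000110 = 379965254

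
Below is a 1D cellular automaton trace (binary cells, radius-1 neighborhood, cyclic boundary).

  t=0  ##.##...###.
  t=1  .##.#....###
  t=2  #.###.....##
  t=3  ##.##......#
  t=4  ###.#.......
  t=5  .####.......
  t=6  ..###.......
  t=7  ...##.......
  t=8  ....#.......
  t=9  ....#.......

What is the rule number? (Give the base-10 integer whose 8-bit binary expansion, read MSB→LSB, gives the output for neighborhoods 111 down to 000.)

228

  ###|#  b7=1 t=0,i=9
  ##.|#  b6=1 t=0,i=1
  #.#|#  b5=1 t=0,i=2
  #..|.  b4=0 t=0,i=5
  .##|.  b3=0 t=0,i=0
  .#.|#  b2=1 t=1,i=4
  ..#|.  b1=0 t=0,i=7
  ...|.  b0=0 t=0,i=6
  bits 11100100 = 228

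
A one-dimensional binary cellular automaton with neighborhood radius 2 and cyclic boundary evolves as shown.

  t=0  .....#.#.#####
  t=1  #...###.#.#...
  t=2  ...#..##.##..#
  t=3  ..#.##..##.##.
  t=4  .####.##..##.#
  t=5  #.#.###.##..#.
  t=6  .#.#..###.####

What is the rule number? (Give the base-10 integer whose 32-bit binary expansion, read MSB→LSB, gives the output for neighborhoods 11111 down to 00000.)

  [31] ##### => .  t=0,i=11
  [30] ####. => .  t=0,i=12
  [29] ###.# => #  t=1,i=6
  [28] ###.. => .  t=0,i=13
  [27] ##.## => #  t=2,i=8
  [26] ##.#. => #  t=1,i=7
  [25] ##..# => #  t=2,i=11
  [24] ##... => #  t=0,i=0
  [23] #.### => .  t=0,i=9
  [22] #.##. => #  t=2,i=9
  [21] #.#.# => .  t=0,i=7
  [20] #.#.. => #  t=1,i=10
  [19] #..## => #  t=2,i=5
  [18] #..#. => #  t=2,i=12
  [17] #...# => .  t=1,i=2
  [16] #.... => .  t=0,i=1
  [15] .#### => #  t=0,i=10
  [14] .###. => .  t=1,i=5
  [13] .##.# => .  t=2,i=7
  [12] .##.. => .  t=2,i=10
  [11] .#.## => #  t=0,i=8
  [10] .#.#. => #  t=0,i=6
  [9] .#..# => #  t=2,i=4
  [8] .#... => .  t=1,i=1
  [7] ..### => .  t=1,i=4
  [6] ..##. => .  t=2,i=6
  [5] ..#.# => #  t=0,i=5
  [4] ..#.. => .  t=1,i=0
  [3] ...## => #  t=1,i=3
  [2] ...#. => #  t=0,i=4
  [1] ....# => .  t=0,i=3
  [0] ..... => .  t=0,i=2
  bits 00101111010111001000111000101100 = 794594860

794594860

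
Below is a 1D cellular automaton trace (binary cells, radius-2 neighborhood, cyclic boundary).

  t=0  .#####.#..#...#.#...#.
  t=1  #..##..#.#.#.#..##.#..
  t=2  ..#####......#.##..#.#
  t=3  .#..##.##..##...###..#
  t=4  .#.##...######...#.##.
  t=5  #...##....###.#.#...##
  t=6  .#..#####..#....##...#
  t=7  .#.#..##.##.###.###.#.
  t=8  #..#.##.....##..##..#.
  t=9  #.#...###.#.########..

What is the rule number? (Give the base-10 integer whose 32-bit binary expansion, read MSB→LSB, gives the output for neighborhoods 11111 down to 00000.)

3281867078

  [31] ##### => #  t=0,i=3
  [30] ####. => #  t=0,i=4
  [29] ###.# => .  t=0,i=5
  [28] ###.. => .  t=2,i=6
  [27] ##.## => .  t=3,i=6
  [26] ##.#. => .  t=0,i=6
  [25] ##..# => #  t=1,i=5
  [24] ##... => #  t=2,i=7
  [23] #.### => #  t=7,i=12
  [22] #.##. => .  t=2,i=15
  [21] #.#.# => .  t=1,i=9
  [20] #.#.. => #  t=0,i=7
  [19] #..## => #  t=0,i=0
  [18] #..#. => #  t=0,i=9
  [17] #...# => .  t=0,i=12
  [16] #.... => #  t=2,i=8
  [15] .#### => .  t=0,i=2
  [14] .###. => #  t=3,i=17
  [13] .##.# => .  t=1,i=17
  [12] .##.. => #  t=1,i=4
  [11] .#.## => .  t=2,i=14
  [10] .#.#. => .  t=0,i=15
  [9] .#..# => .  t=0,i=8
  [8] .#... => #  t=0,i=11
  [7] ..### => .  t=0,i=1
  [6] ..##. => #  t=1,i=3
  [5] ..#.# => .  t=0,i=14
  [4] ..#.. => .  t=0,i=10
  [3] ...## => .  t=3,i=15
  [2] ...#. => #  t=0,i=13
  [1] ....# => #  t=2,i=11
  [0] ..... => .  t=2,i=9
  bits 11000011100111010101000101000110 = 3281867078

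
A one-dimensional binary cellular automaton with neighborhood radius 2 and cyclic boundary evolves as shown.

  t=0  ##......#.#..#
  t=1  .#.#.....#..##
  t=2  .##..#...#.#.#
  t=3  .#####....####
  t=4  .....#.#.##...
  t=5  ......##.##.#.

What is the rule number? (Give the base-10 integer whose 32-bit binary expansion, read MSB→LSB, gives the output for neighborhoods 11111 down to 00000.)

  [31] ##### => .  t=3,i=3
  [30] ####. => .  t=3,i=4
  [29] ###.# => .  t=3,i=13
  [28] ###.. => #  t=0,i=1
  [27] ##.## => .  t=3,i=0
  [26] ##.#. => .  t=1,i=0
  [25] ##..# => #  t=2,i=3
  [24] ##... => .  t=0,i=2
  [23] #.### => .  t=3,i=1
  [22] #.##. => #  t=2,i=1
  [21] #.#.# => #  t=1,i=1
  [20] #.#.. => .  t=0,i=10
  [19] #..## => #  t=0,i=12
  [18] #..#. => #  t=2,i=4
  [17] #...# => .  t=2,i=7
  [16] #.... => #  t=0,i=3
  [15] .#### => .  t=3,i=2
  [14] .###. => .  t=0,i=0
  [13] .##.# => #  t=1,i=13
  [12] .##.. => #  t=2,i=2
  [11] .#.## => .  t=2,i=0
  [10] .#.#. => #  t=0,i=9
  [9] .#..# => .  t=0,i=11
  [8] .#... => .  t=1,i=4
  [7] ..### => #  t=0,i=13
  [6] ..##. => .  t=1,i=12
  [5] ..#.# => .  t=0,i=8
  [4] ..#.. => #  t=1,i=9
  [3] ...## => #  t=3,i=9
  [2] ...#. => .  t=0,i=7
  [1] ....# => .  t=0,i=6
  [0] ..... => .  t=0,i=4
  bits 00010010011011010011010010011000 = 309146776

309146776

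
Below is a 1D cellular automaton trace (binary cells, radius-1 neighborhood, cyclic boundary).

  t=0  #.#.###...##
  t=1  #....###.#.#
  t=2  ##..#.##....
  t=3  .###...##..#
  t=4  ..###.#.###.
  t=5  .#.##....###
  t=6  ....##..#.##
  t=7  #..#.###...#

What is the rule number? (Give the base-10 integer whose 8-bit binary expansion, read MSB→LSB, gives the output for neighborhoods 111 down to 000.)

  nb ###: next=#  (t=0,i=5, bit7=1)
  nb ##.: next=#  (t=0,i=0, bit6=1)
  nb #.#: next=.  (t=0,i=1, bit5=0)
  nb #..: next=#  (t=0,i=7, bit4=1)
  nb .##: next=.  (t=0,i=4, bit3=0)
  nb .#.: next=.  (t=0,i=2, bit2=0)
  nb ..#: next=#  (t=0,i=9, bit1=1)
  nb ...: next=.  (t=0,i=8, bit0=0)
  bits 11010010 = 210

210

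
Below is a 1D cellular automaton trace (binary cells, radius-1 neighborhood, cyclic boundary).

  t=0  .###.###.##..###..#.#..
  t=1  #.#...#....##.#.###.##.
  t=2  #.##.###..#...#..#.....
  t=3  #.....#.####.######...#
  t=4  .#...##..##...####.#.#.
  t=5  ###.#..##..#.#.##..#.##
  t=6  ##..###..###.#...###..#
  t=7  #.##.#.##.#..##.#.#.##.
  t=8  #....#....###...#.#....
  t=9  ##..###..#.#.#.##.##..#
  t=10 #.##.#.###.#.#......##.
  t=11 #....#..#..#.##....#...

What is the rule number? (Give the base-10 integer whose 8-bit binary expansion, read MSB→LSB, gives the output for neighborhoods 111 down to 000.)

150

  nb ###: next=#  (t=0,i=2, bit7=1)
  nb ##.: next=.  (t=0,i=3, bit6=0)
  nb #.#: next=.  (t=0,i=4, bit5=0)
  nb #..: next=#  (t=0,i=11, bit4=1)
  nb .##: next=.  (t=0,i=1, bit3=0)
  nb .#.: next=#  (t=0,i=18, bit2=1)
  nb ..#: next=#  (t=0,i=0, bit1=1)
  nb ...: next=.  (t=0,i=22, bit0=0)
  bits 10010110 = 150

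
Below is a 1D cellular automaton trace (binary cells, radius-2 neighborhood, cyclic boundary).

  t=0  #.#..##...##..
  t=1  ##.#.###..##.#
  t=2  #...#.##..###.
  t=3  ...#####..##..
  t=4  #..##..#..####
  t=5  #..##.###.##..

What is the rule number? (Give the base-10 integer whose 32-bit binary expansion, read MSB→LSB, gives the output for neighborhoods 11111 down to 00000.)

  nb #####: next=.  (t=3,i=5, bit31=0)
  nb ####.: next=.  (t=3,i=6, bit30=0)
  nb ###.#: next=.  (t=1,i=1, bit29=0)
  nb ###..: next=#  (t=1,i=7, bit28=1)
  nb ##.##: next=#  (t=1,i=12, bit27=1)
  nb ##.#.: next=.  (t=1,i=2, bit26=0)
  nb ##..#: next=.  (t=0,i=12, bit25=0)
  nb ##...: next=#  (t=0,i=7, bit24=1)
  nb #.###: next=.  (t=1,i=5, bit23=0)
  nb #.##.: next=#  (t=2,i=6, bit22=1)
  nb #.#.#: next=.  (t=1,i=3, bit21=0)
  nb #.#..: next=.  (t=0,i=2, bit20=0)
  nb #..##: next=.  (t=0,i=4, bit19=0)
  nb #..#.: next=#  (t=0,i=13, bit18=1)
  nb #...#: next=.  (t=0,i=8, bit17=0)
  nb #....: next=#  (t=3,i=13, bit16=1)
  nb .####: next=#  (t=3,i=4, bit15=1)
  nb .###.: next=#  (t=1,i=0, bit14=1)
  nb .##.#: next=#  (t=1,i=11, bit13=1)
  nb .##..: next=#  (t=0,i=6, bit12=1)
  nb .#.##: next=#  (t=1,i=4, bit11=1)
  nb .#.#.: next=#  (t=0,i=1, bit10=1)
  nb .#..#: next=#  (t=0,i=3, bit9=1)
  nb .#...: next=.  (t=2,i=1, bit8=0)
  nb ..###: next=#  (t=2,i=10, bit7=1)
  nb ..##.: next=#  (t=0,i=5, bit6=1)
  nb ..#.#: next=#  (t=0,i=0, bit5=1)
  nb ..#..: next=#  (t=4,i=7, bit4=1)
  nb ...##: next=.  (t=0,i=9, bit3=0)
  nb ...#.: next=#  (t=2,i=3, bit2=1)
  nb ....#: next=.  (t=3,i=1, bit1=0)
  nb .....: next=#  (t=3,i=0, bit0=1)
  bits 00011001010001011111111011110101 = 424017653

424017653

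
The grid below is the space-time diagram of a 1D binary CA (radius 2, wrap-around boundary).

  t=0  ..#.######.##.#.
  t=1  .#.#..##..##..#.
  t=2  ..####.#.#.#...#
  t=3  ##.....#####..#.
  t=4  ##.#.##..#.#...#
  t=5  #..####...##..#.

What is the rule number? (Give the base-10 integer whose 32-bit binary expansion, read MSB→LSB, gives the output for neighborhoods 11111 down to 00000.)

2558090766

  [31] ##### => #  t=0,i=6
  [30] ####. => .  t=0,i=8
  [29] ###.# => .  t=0,i=9
  [28] ###.. => #  t=3,i=11
  [27] ##.## => #  t=0,i=10
  [26] ##.#. => .  t=0,i=13
  [25] ##..# => .  t=1,i=8
  [24] ##... => .  t=3,i=2
  [23] #.### => .  t=0,i=4
  [22] #.##. => #  t=0,i=11
  [21] #.#.# => #  t=2,i=7
  [20] #.#.. => #  t=0,i=14
  [19] #..## => #  t=1,i=5
  [18] #..#. => .  t=1,i=0
  [17] #...# => .  t=0,i=0
  [16] #.... => #  t=3,i=3
  [15] .#### => .  t=0,i=5
  [14] .###. => #  t=4,i=0
  [13] .##.# => .  t=0,i=12
  [12] .##.. => #  t=1,i=7
  [11] .#.## => #  t=0,i=3
  [10] .#.#. => #  t=1,i=2
  [9] .#..# => #  t=1,i=4
  [8] .#... => .  t=0,i=15
  [7] ..### => .  t=2,i=2
  [6] ..##. => .  t=1,i=6
  [5] ..#.# => .  t=0,i=2
  [4] ..#.. => .  t=1,i=14
  [3] ...## => #  t=3,i=6
  [2] ...#. => #  t=0,i=1
  [1] ....# => #  t=3,i=5
  [0] ..... => .  t=3,i=4
  bits 10011000011110010101111000001110 = 2558090766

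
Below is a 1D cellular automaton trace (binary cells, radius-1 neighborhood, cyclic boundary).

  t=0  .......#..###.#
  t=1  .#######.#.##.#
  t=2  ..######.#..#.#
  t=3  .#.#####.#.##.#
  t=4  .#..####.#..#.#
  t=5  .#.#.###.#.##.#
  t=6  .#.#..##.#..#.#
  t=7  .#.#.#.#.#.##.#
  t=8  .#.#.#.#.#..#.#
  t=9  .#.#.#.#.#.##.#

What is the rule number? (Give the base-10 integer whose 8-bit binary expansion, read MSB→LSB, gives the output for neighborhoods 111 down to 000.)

199

  nb ###: next=#  (t=0,i=11, bit7=1)
  nb ##.: next=#  (t=0,i=12, bit6=1)
  nb #.#: next=.  (t=0,i=13, bit5=0)
  nb #..: next=.  (t=0,i=0, bit4=0)
  nb .##: next=.  (t=0,i=10, bit3=0)
  nb .#.: next=#  (t=0,i=7, bit2=1)
  nb ..#: next=#  (t=0,i=6, bit1=1)
  nb ...: next=#  (t=0,i=1, bit0=1)
  bits 11000111 = 199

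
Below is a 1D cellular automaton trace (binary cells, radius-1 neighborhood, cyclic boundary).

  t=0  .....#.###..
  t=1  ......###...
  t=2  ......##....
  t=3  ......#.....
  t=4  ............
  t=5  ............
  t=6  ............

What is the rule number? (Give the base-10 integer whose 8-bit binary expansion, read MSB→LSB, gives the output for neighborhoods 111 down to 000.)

  ### -> #   bit 7 = 1  t=0,i=8
  ##. -> .   bit 6 = 0  t=0,i=9
  #.# -> #   bit 5 = 1  t=0,i=6
  #.. -> .   bit 4 = 0  t=0,i=10
  .## -> #   bit 3 = 1  t=0,i=7
  .#. -> .   bit 2 = 0  t=0,i=5
  ..# -> .   bit 1 = 0  t=0,i=4
  ... -> .   bit 0 = 0  t=0,i=0
  bits 10101000 = 168

168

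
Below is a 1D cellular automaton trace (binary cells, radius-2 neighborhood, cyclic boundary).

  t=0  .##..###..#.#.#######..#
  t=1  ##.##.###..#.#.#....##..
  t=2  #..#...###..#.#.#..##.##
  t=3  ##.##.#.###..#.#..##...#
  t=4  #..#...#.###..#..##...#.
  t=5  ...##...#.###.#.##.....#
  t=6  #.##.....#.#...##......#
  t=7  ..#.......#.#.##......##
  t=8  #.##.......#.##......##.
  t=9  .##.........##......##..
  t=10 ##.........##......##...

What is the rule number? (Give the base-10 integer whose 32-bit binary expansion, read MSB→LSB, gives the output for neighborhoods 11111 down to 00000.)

  nb #####: next=.  (t=0,i=16, bit31=0)
  nb ####.: next=.  (t=0,i=19, bit30=0)
  nb ###.#: next=.  (t=3,i=1, bit29=0)
  nb ###..: next=#  (t=0,i=7, bit28=1)
  nb ##.##: next=.  (t=1,i=2, bit27=0)
  nb ##.#.: next=.  (t=3,i=5, bit26=0)
  nb ##..#: next=#  (t=0,i=3, bit25=1)
  nb ##...: next=.  (t=3,i=20, bit24=0)
  nb #.###: next=.  (t=0,i=14, bit23=0)
  nb #.##.: next=#  (t=0,i=1, bit22=1)
  nb #.#.#: next=.  (t=0,i=12, bit21=0)
  nb #.#..: next=.  (t=1,i=15, bit20=0)
  nb #..##: next=#  (t=0,i=4, bit19=1)
  nb #..#.: next=.  (t=0,i=9, bit18=0)
  nb #...#: next=.  (t=2,i=5, bit17=0)
  nb #....: next=.  (t=1,i=17, bit16=0)
  nb .####: next=#  (t=0,i=15, bit15=1)
  nb .###.: next=#  (t=0,i=6, bit14=1)
  nb .##.#: next=.  (t=1,i=1, bit13=0)
  nb .##..: next=.  (t=0,i=2, bit12=0)
  nb .#.##: next=#  (t=0,i=0, bit11=1)
  nb .#.#.: next=#  (t=0,i=11, bit10=1)
  nb .#..#: next=.  (t=2,i=17, bit9=0)
  nb .#...: next=#  (t=1,i=16, bit8=1)
  nb ..###: next=.  (t=0,i=5, bit7=0)
  nb ..##.: next=#  (t=1,i=0, bit6=1)
  nb ..#.#: next=.  (t=0,i=10, bit5=0)
  nb ..#..: next=#  (t=2,i=3, bit4=1)
  nb ...##: next=#  (t=1,i=19, bit3=1)
  nb ...#.: next=.  (t=4,i=6, bit2=0)
  nb ....#: next=.  (t=1,i=18, bit1=0)
  nb .....: next=.  (t=5,i=20, bit0=0)
  bits 00010010010010001100110101011000 = 306761048

306761048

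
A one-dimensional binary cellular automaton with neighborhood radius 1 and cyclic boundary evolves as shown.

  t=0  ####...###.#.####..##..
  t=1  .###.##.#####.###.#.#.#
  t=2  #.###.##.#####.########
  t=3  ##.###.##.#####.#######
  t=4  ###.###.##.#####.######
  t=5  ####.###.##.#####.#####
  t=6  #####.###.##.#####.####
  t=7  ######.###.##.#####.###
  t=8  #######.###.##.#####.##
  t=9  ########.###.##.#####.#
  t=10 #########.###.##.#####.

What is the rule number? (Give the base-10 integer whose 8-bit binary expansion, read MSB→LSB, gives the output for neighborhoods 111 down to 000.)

  ###|#  b7=1 t=0,i=1
  ##.|#  b6=1 t=0,i=3
  #.#|#  b5=1 t=0,i=10
  #..|.  b4=0 t=0,i=4
  .##|.  b3=0 t=0,i=0
  .#.|#  b2=1 t=0,i=11
  ..#|#  b1=1 t=0,i=6
  ...|#  b0=1 t=0,i=5
  bits 11100111 = 231

231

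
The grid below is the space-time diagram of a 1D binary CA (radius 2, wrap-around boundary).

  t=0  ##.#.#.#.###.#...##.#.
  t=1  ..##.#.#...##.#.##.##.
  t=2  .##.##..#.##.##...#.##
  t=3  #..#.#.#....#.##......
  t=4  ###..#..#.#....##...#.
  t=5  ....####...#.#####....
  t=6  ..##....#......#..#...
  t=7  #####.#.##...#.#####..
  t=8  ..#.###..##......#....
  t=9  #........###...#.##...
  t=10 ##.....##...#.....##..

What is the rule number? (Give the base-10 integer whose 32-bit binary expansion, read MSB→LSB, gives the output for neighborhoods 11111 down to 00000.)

  [31] ##### => #  t=5,i=15
  [30] ####. => .  t=5,i=6
  [29] ###.# => #  t=0,i=11
  [28] ###.. => .  t=4,i=2
  [27] ##.## => #  t=1,i=18
  [26] ##.#. => #  t=0,i=2
  [25] ##..# => .  t=2,i=6
  [24] ##... => #  t=1,i=21
  [23] #.### => .  t=0,i=9
  [22] #.##. => .  t=0,i=0
  [21] #.#.# => #  t=0,i=3
  [20] #.#.. => .  t=0,i=13
  [19] #..## => .  t=7,i=21
  [18] #..#. => #  t=2,i=7
  [17] #...# => .  t=0,i=15
  [16] #.... => .  t=3,i=9
  [15] .#### => .  t=5,i=5
  [14] .###. => .  t=0,i=10
  [13] .##.# => .  t=0,i=1
  [12] .##.. => #  t=1,i=20
  [11] .#.## => .  t=0,i=8
  [10] .#.#. => .  t=0,i=4
  [9] .#..# => #  t=3,i=1
  [8] .#... => #  t=0,i=14
  [7] ..### => .  t=5,i=4
  [6] ..##. => #  t=0,i=17
  [5] ..#.# => .  t=2,i=8
  [4] ..#.. => #  t=3,i=0
  [3] ...## => #  t=0,i=16
  [2] ...#. => .  t=2,i=17
  [1] ....# => #  t=3,i=10
  [0] ..... => .  t=3,i=18
  bits 10101101001001000001001101011010 = 2904822618

2904822618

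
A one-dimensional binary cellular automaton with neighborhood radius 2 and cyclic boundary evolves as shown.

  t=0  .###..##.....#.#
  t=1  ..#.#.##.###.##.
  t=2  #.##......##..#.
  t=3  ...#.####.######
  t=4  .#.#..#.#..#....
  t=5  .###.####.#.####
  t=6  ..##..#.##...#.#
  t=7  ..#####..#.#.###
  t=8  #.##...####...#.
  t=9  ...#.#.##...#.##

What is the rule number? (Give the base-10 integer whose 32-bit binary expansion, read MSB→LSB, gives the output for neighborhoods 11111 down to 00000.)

  ##### -> .   bit 31 = 0  t=3,i=12
  ####. -> .   bit 30 = 0  t=3,i=7
  ###.# -> #   bit 29 = 1  t=1,i=11
  ###.. -> .   bit 28 = 0  t=0,i=3
  ##.## -> .   bit 27 = 0  t=1,i=8
  ##.#. -> #   bit 26 = 1  t=5,i=9
  ##..# -> #   bit 25 = 1  t=0,i=4
  ##... -> .   bit 24 = 0  t=0,i=8
  #.### -> .   bit 23 = 0  t=0,i=1
  #.##. -> .   bit 22 = 0  t=1,i=6
  #.#.# -> .   bit 21 = 0  t=0,i=15
  #.#.. -> #   bit 20 = 1  t=4,i=3
  #..## -> .   bit 19 = 0  t=0,i=5
  #..#. -> #   bit 18 = 1  t=2,i=13
  #...# -> #   bit 17 = 1  t=1,i=0
  #.... -> #   bit 16 = 1  t=0,i=9
  .#### -> #   bit 15 = 1  t=3,i=6
  .###. -> #   bit 14 = 1  t=0,i=2
  .##.# -> .   bit 13 = 0  t=1,i=7
  .##.. -> #   bit 12 = 1  t=0,i=7
  .#.## -> .   bit 11 = 0  t=0,i=0
  .#.#. -> #   bit 10 = 1  t=0,i=14
  .#..# -> .   bit 9 = 0  t=4,i=4
  .#... -> #   bit 8 = 1  t=4,i=12
  ..### -> #   bit 7 = 1  t=7,i=2
  ..##. -> #   bit 6 = 1  t=0,i=6
  ..#.# -> #   bit 5 = 1  t=0,i=13
  ..#.. -> .   bit 4 = 0  t=4,i=11
  ...## -> .   bit 3 = 0  t=2,i=9
  ...#. -> .   bit 2 = 0  t=0,i=12
  ....# -> #   bit 1 = 1  t=0,i=11
  ..... -> #   bit 0 = 1  t=0,i=10
  bits 00100110000101111101010111100011 = 639096291

639096291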